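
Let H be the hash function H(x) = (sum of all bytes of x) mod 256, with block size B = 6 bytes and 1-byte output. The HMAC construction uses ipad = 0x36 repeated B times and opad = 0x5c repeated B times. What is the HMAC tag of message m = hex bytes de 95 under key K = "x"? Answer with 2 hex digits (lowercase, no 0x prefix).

Key "x" = 78 is 1 byte ≤ B = 6; zero-pad to 6 bytes: K' = 78 00 00 00 00 00.
K' ⊕ ipad = 4e 36 36 36 36 36.  K' ⊕ opad = 24 5c 5c 5c 5c 5c.
Inner input = (K'⊕ipad) ∥ m = 4e 36 36 36 36 36 ∥ de 95.
Inner hash: sum = 78+54+54+54+54+54+222+149 = 719; mod 256 = 207 → cf.
Outer input = (K'⊕opad) ∥ inner = 24 5c 5c 5c 5c 5c ∥ cf.
Outer hash (tag): sum = 36+92+92+92+92+92+207 = 703; mod 256 = 191 → bf.

bf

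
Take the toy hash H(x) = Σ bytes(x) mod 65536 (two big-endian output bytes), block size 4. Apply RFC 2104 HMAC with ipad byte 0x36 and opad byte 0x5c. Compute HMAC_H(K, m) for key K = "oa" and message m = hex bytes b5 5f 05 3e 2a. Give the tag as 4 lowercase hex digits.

01c7

Key "oa" = 6f 61 is 2 bytes ≤ B = 4; zero-pad to 4 bytes: K' = 6f 61 00 00.
K' ⊕ ipad = 59 57 36 36.  K' ⊕ opad = 33 3d 5c 5c.
Inner input = (K'⊕ipad) ∥ m = 59 57 36 36 ∥ b5 5f 05 3e 2a.
Inner hash: sum = 89+87+54+54+181+95+5+62+42 = 669 → 02 9d.
Outer input = (K'⊕opad) ∥ inner = 33 3d 5c 5c ∥ 02 9d.
Outer hash (tag): sum = 51+61+92+92+2+157 = 455 → 01 c7.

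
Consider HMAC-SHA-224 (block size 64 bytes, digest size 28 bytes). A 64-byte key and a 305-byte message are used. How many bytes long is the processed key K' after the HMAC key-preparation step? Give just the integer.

Key is 64 ≤ 64 bytes, zero-padded: |K'| = 64.

64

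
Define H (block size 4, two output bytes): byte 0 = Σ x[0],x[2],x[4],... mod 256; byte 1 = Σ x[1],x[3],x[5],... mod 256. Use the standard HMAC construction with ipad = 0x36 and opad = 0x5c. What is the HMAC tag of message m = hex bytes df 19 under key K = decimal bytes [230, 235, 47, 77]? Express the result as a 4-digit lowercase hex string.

Key decimal bytes [230, 235, 47, 77] = e6 eb 2f 4d is exactly B = 4 bytes: K' = e6 eb 2f 4d.
K' ⊕ ipad = d0 dd 19 7b.  K' ⊕ opad = ba b7 73 11.
Inner input = (K'⊕ipad) ∥ m = d0 dd 19 7b ∥ df 19.
Inner hash: even-index sum = 456 mod 256 = 200; odd-index sum = 369 mod 256 = 113 → c8 71.
Outer input = (K'⊕opad) ∥ inner = ba b7 73 11 ∥ c8 71.
Outer hash (tag): even-index sum = 501 mod 256 = 245; odd-index sum = 313 mod 256 = 57 → f5 39.

f539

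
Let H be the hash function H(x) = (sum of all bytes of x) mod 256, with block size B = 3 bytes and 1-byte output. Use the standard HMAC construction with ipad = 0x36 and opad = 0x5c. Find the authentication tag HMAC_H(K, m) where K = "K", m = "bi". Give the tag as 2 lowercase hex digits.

83

Key "K" = 4b is 1 byte ≤ B = 3; zero-pad to 3 bytes: K' = 4b 00 00.
K' ⊕ ipad = 7d 36 36.  K' ⊕ opad = 17 5c 5c.
Inner input = (K'⊕ipad) ∥ m = 7d 36 36 ∥ 62 69.
Inner hash: sum = 125+54+54+98+105 = 436; mod 256 = 180 → b4.
Outer input = (K'⊕opad) ∥ inner = 17 5c 5c ∥ b4.
Outer hash (tag): sum = 23+92+92+180 = 387; mod 256 = 131 → 83.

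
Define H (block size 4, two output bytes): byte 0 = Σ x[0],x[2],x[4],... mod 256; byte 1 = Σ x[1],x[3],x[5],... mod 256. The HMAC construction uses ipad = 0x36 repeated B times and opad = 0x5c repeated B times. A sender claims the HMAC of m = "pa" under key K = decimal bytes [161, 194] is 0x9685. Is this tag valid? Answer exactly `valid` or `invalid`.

Key decimal bytes [161, 194] = a1 c2 is 2 bytes ≤ B = 4; zero-pad to 4 bytes: K' = a1 c2 00 00.
K' ⊕ ipad = 97 f4 36 36; K' ⊕ opad = fd 9e 5c 5c.
Inner hash: even-index sum = 317 mod 256 = 61; odd-index sum = 395 mod 256 = 139 → 3d 8b.
Outer hash (recomputed tag): even-index sum = 406 mod 256 = 150; odd-index sum = 389 mod 256 = 133 → 96 85.
Recomputed tag = 9685; claimed = 9685 → match.

valid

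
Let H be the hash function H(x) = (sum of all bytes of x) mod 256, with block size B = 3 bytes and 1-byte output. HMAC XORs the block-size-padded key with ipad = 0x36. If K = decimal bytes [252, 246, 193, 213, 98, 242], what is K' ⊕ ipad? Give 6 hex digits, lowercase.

Key decimal bytes [252, 246, 193, 213, 98, 242] = fc f6 c1 d5 62 f2 is 6 bytes > B = 3, so hash it first: H(key) = dc, then zero-pad to 3 bytes: K' = dc 00 00.
XOR each byte with 0x36: dc⊕36=ea, 00⊕36=36, 00⊕36=36.

ea3636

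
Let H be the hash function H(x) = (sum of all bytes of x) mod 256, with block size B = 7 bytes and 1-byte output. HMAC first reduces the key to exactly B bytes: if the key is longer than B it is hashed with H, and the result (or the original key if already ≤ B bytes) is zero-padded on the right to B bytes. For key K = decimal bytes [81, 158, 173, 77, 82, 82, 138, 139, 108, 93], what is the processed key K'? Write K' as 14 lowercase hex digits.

|K| = 10 > B = 7, so first hash the key.
H(K): sum = 81+158+173+77+82+82+138+139+108+93 = 1131; mod 256 = 107 → 6b.
Zero-pad H(K) = 6b to 7 bytes: K' = 6b 00 00 00 00 00 00.

6b000000000000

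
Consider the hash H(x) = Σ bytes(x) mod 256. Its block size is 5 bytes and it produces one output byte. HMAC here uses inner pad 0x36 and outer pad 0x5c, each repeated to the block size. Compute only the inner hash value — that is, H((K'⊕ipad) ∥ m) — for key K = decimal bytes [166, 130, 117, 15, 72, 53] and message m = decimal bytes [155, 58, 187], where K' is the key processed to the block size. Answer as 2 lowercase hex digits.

87

Key decimal bytes [166, 130, 117, 15, 72, 53] = a6 82 75 0f 48 35 is 6 bytes > B = 5, so hash it first: H(key) = 29, then zero-pad to 5 bytes: K' = 29 00 00 00 00.
K' ⊕ ipad = 1f 36 36 36 36.
Inner input = 1f 36 36 36 36 ∥ 9b 3a bb.
Inner hash: sum = 31+54+54+54+54+155+58+187 = 647; mod 256 = 135 → 87.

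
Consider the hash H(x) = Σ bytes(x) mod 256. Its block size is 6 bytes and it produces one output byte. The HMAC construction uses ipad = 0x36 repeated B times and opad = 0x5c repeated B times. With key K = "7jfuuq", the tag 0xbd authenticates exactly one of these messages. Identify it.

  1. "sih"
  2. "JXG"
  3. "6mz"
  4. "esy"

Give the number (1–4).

2

Key "7jfuuq" = 37 6a 66 75 75 71 is exactly B = 6 bytes: K' = 37 6a 66 75 75 71.
K' ⊕ ipad = 01 5c 50 43 43 47; K' ⊕ opad = 6b 36 3a 29 29 2d.
m1: inner = H(01 5c 50 43 43 47 73 69 68) = be; tag = H(6b 36 3a 29 29 2d be) = 18
m2: inner = H(01 5c 50 43 43 47 4a 58 47) = 63; tag = H(6b 36 3a 29 29 2d 63) = bd ← matches
m3: inner = H(01 5c 50 43 43 47 36 6d 7a) = 97; tag = H(6b 36 3a 29 29 2d 97) = f1
m4: inner = H(01 5c 50 43 43 47 65 73 79) = cb; tag = H(6b 36 3a 29 29 2d cb) = 25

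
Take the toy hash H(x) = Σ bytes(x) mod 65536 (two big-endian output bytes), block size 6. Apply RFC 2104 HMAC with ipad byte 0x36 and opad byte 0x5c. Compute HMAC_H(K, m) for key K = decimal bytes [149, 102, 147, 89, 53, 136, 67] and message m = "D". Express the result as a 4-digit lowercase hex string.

Key decimal bytes [149, 102, 147, 89, 53, 136, 67] = 95 66 93 59 35 88 43 is 7 bytes > B = 6, so hash it first: H(key) = 02 e7, then zero-pad to 6 bytes: K' = 02 e7 00 00 00 00.
K' ⊕ ipad = 34 d1 36 36 36 36.  K' ⊕ opad = 5e bb 5c 5c 5c 5c.
Inner input = (K'⊕ipad) ∥ m = 34 d1 36 36 36 36 ∥ 44.
Inner hash: sum = 52+209+54+54+54+54+68 = 545 → 02 21.
Outer input = (K'⊕opad) ∥ inner = 5e bb 5c 5c 5c 5c ∥ 02 21.
Outer hash (tag): sum = 94+187+92+92+92+92+2+33 = 684 → 02 ac.

02ac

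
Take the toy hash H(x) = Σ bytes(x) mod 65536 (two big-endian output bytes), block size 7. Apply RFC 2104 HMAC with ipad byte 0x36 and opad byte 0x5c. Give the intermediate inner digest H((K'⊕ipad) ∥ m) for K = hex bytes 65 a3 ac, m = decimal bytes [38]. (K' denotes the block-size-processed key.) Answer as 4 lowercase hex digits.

Key hex bytes 65 a3 ac is 3 bytes ≤ B = 7; zero-pad to 7 bytes: K' = 65 a3 ac 00 00 00 00.
K' ⊕ ipad = 53 95 9a 36 36 36 36.
Inner input = 53 95 9a 36 36 36 36 ∥ 26.
Inner hash: sum = 83+149+154+54+54+54+54+38 = 640 → 02 80.

0280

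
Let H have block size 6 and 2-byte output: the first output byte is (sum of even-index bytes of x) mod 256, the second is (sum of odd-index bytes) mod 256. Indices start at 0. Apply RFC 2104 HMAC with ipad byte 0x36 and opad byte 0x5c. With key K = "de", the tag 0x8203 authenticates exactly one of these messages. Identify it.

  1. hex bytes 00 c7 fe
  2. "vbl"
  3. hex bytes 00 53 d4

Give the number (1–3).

3

Key "de" = 64 65 is 2 bytes ≤ B = 6; zero-pad to 6 bytes: K' = 64 65 00 00 00 00.
K' ⊕ ipad = 52 53 36 36 36 36; K' ⊕ opad = 38 39 5c 5c 5c 5c.
m1: inner = H(52 53 36 36 36 36 00 c7 fe) = bc 86; tag = H(38 39 5c 5c 5c 5c bc 86) = ac77
m2: inner = H(52 53 36 36 36 36 76 62 6c) = a0 21; tag = H(38 39 5c 5c 5c 5c a0 21) = 9012
m3: inner = H(52 53 36 36 36 36 00 53 d4) = 92 12; tag = H(38 39 5c 5c 5c 5c 92 12) = 8203 ← matches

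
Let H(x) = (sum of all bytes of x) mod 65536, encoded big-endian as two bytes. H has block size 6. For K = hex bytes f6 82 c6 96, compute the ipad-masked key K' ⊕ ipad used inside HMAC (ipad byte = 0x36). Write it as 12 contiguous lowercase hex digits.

Key hex bytes f6 82 c6 96 is 4 bytes ≤ B = 6; zero-pad to 6 bytes: K' = f6 82 c6 96 00 00.
XOR each byte with 0x36: f6⊕36=c0, 82⊕36=b4, c6⊕36=f0, 96⊕36=a0, 00⊕36=36, 00⊕36=36.

c0b4f0a03636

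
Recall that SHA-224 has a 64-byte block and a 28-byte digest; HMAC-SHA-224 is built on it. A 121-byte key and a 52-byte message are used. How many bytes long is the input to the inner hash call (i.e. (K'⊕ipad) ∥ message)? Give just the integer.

Key is 121 > 64 bytes, so it is hashed to 28 bytes then zero-padded to 64: |K'| = 64.
Inner input = (K'⊕ipad) ∥ m → 64 + 52 = 116 bytes.

116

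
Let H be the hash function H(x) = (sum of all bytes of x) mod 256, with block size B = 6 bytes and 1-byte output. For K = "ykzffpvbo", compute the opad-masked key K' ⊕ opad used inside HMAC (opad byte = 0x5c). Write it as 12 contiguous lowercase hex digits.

Key "ykzffpvbo" = 79 6b 7a 66 66 70 76 62 6f is 9 bytes > B = 6, so hash it first: H(key) = e1, then zero-pad to 6 bytes: K' = e1 00 00 00 00 00.
XOR each byte with 0x5c: e1⊕5c=bd, 00⊕5c=5c, 00⊕5c=5c, 00⊕5c=5c, 00⊕5c=5c, 00⊕5c=5c.

bd5c5c5c5c5c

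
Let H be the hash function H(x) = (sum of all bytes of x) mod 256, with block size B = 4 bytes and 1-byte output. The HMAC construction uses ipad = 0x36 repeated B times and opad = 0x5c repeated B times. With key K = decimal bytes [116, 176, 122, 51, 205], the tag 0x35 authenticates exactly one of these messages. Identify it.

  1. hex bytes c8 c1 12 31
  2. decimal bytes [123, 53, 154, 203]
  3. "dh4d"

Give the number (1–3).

Key decimal bytes [116, 176, 122, 51, 205] = 74 b0 7a 33 cd is 5 bytes > B = 4, so hash it first: H(key) = 9e, then zero-pad to 4 bytes: K' = 9e 00 00 00.
K' ⊕ ipad = a8 36 36 36; K' ⊕ opad = c2 5c 5c 5c.
m1: inner = H(a8 36 36 36 c8 c1 12 31) = 16; tag = H(c2 5c 5c 5c 16) = ec
m2: inner = H(a8 36 36 36 7b 35 9a cb) = 5f; tag = H(c2 5c 5c 5c 5f) = 35 ← matches
m3: inner = H(a8 36 36 36 64 68 34 64) = ae; tag = H(c2 5c 5c 5c ae) = 84

2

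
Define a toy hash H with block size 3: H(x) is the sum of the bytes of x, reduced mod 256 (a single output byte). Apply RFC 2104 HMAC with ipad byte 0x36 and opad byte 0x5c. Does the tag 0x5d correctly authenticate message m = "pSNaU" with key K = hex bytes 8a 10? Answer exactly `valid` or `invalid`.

Key hex bytes 8a 10 is 2 bytes ≤ B = 3; zero-pad to 3 bytes: K' = 8a 10 00.
K' ⊕ ipad = bc 26 36; K' ⊕ opad = d6 4c 5c.
Inner hash: sum = 188+38+54+112+83+78+97+85 = 735; mod 256 = 223 → df.
Outer hash (recomputed tag): sum = 214+76+92+223 = 605; mod 256 = 93 → 5d.
Recomputed tag = 5d; claimed = 5d → match.

valid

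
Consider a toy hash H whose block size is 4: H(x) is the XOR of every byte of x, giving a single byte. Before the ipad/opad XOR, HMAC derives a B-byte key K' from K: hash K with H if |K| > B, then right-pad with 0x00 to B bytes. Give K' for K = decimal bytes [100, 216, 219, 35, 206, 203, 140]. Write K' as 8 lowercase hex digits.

cd000000

|K| = 7 > B = 4, so first hash the key.
H(K): XOR 64⊕d8⊕db⊕23⊕ce⊕cb⊕8c = cd.
Zero-pad H(K) = cd to 4 bytes: K' = cd 00 00 00.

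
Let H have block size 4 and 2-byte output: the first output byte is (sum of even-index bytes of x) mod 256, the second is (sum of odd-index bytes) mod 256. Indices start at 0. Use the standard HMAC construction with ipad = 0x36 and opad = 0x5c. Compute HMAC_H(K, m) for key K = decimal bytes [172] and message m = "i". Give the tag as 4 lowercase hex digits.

8524

Key decimal bytes [172] = ac is 1 byte ≤ B = 4; zero-pad to 4 bytes: K' = ac 00 00 00.
K' ⊕ ipad = 9a 36 36 36.  K' ⊕ opad = f0 5c 5c 5c.
Inner input = (K'⊕ipad) ∥ m = 9a 36 36 36 ∥ 69.
Inner hash: even-index sum = 313 mod 256 = 57; odd-index sum = 108 mod 256 = 108 → 39 6c.
Outer input = (K'⊕opad) ∥ inner = f0 5c 5c 5c ∥ 39 6c.
Outer hash (tag): even-index sum = 389 mod 256 = 133; odd-index sum = 292 mod 256 = 36 → 85 24.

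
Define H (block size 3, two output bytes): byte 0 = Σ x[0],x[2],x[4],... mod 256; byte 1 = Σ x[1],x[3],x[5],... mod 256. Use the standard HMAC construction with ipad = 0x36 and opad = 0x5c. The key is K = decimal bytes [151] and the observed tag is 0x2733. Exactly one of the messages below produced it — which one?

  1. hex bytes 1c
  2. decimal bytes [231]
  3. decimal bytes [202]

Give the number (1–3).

Key decimal bytes [151] = 97 is 1 byte ≤ B = 3; zero-pad to 3 bytes: K' = 97 00 00.
K' ⊕ ipad = a1 36 36; K' ⊕ opad = cb 5c 5c.
m1: inner = H(a1 36 36 1c) = d7 52; tag = H(cb 5c 5c d7 52) = 7933
m2: inner = H(a1 36 36 e7) = d7 1d; tag = H(cb 5c 5c d7 1d) = 4433
m3: inner = H(a1 36 36 ca) = d7 00; tag = H(cb 5c 5c d7 00) = 2733 ← matches

3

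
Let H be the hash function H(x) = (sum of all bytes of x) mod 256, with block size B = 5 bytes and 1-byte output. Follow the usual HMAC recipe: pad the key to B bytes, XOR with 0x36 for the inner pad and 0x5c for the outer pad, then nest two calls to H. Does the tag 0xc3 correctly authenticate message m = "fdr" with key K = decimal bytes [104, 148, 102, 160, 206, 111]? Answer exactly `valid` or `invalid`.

Key decimal bytes [104, 148, 102, 160, 206, 111] = 68 94 66 a0 ce 6f is 6 bytes > B = 5, so hash it first: H(key) = 3f, then zero-pad to 5 bytes: K' = 3f 00 00 00 00.
K' ⊕ ipad = 09 36 36 36 36; K' ⊕ opad = 63 5c 5c 5c 5c.
Inner hash: sum = 9+54+54+54+54+102+100+114 = 541; mod 256 = 29 → 1d.
Outer hash (recomputed tag): sum = 99+92+92+92+92+29 = 496; mod 256 = 240 → f0.
Recomputed tag = f0; claimed = c3 → mismatch.

invalid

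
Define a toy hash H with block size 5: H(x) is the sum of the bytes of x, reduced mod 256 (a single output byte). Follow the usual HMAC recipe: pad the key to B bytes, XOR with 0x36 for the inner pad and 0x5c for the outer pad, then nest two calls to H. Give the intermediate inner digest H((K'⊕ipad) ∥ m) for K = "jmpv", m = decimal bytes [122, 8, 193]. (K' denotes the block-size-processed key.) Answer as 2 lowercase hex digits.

b6

Key "jmpv" = 6a 6d 70 76 is 4 bytes ≤ B = 5; zero-pad to 5 bytes: K' = 6a 6d 70 76 00.
K' ⊕ ipad = 5c 5b 46 40 36.
Inner input = 5c 5b 46 40 36 ∥ 7a 08 c1.
Inner hash: sum = 92+91+70+64+54+122+8+193 = 694; mod 256 = 182 → b6.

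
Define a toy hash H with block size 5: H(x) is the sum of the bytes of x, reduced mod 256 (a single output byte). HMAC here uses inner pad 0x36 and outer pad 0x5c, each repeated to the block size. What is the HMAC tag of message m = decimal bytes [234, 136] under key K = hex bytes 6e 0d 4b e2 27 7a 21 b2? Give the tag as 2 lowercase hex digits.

24

Key hex bytes 6e 0d 4b e2 27 7a 21 b2 is 8 bytes > B = 5, so hash it first: H(key) = 1c, then zero-pad to 5 bytes: K' = 1c 00 00 00 00.
K' ⊕ ipad = 2a 36 36 36 36.  K' ⊕ opad = 40 5c 5c 5c 5c.
Inner input = (K'⊕ipad) ∥ m = 2a 36 36 36 36 ∥ ea 88.
Inner hash: sum = 42+54+54+54+54+234+136 = 628; mod 256 = 116 → 74.
Outer input = (K'⊕opad) ∥ inner = 40 5c 5c 5c 5c ∥ 74.
Outer hash (tag): sum = 64+92+92+92+92+116 = 548; mod 256 = 36 → 24.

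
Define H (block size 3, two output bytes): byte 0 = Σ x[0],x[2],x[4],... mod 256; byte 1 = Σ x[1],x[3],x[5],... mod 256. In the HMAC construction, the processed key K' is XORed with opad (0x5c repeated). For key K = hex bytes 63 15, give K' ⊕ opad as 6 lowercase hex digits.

3f495c

Key hex bytes 63 15 is 2 bytes ≤ B = 3; zero-pad to 3 bytes: K' = 63 15 00.
XOR each byte with 0x5c: 63⊕5c=3f, 15⊕5c=49, 00⊕5c=5c.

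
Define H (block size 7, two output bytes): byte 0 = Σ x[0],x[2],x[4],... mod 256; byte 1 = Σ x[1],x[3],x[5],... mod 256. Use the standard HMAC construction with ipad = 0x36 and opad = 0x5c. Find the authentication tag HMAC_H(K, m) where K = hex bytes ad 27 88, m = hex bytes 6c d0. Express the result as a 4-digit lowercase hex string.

66c8

Key hex bytes ad 27 88 is 3 bytes ≤ B = 7; zero-pad to 7 bytes: K' = ad 27 88 00 00 00 00.
K' ⊕ ipad = 9b 11 be 36 36 36 36.  K' ⊕ opad = f1 7b d4 5c 5c 5c 5c.
Inner input = (K'⊕ipad) ∥ m = 9b 11 be 36 36 36 36 ∥ 6c d0.
Inner hash: even-index sum = 661 mod 256 = 149; odd-index sum = 233 mod 256 = 233 → 95 e9.
Outer input = (K'⊕opad) ∥ inner = f1 7b d4 5c 5c 5c 5c ∥ 95 e9.
Outer hash (tag): even-index sum = 870 mod 256 = 102; odd-index sum = 456 mod 256 = 200 → 66 c8.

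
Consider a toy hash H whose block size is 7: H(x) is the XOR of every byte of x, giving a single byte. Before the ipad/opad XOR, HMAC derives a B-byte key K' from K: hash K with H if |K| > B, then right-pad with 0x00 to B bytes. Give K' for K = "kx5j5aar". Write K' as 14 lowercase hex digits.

0b000000000000

|K| = 8 > B = 7, so first hash the key.
H(K): XOR 6b⊕78⊕35⊕6a⊕35⊕61⊕61⊕72 = 0b.
Zero-pad H(K) = 0b to 7 bytes: K' = 0b 00 00 00 00 00 00.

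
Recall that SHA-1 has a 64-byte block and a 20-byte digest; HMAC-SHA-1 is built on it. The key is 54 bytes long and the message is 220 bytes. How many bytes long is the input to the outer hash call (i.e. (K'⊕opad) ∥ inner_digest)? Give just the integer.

Key is 54 ≤ 64 bytes, zero-padded: |K'| = 64.
Outer input = (K'⊕opad) ∥ H(inner) → 64 + 20 = 84 bytes.

84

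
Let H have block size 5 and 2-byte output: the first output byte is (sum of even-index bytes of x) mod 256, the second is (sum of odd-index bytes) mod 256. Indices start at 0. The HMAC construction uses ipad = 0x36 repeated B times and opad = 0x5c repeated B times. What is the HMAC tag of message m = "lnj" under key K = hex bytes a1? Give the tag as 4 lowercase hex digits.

f729

Key hex bytes a1 is 1 byte ≤ B = 5; zero-pad to 5 bytes: K' = a1 00 00 00 00.
K' ⊕ ipad = 97 36 36 36 36.  K' ⊕ opad = fd 5c 5c 5c 5c.
Inner input = (K'⊕ipad) ∥ m = 97 36 36 36 36 ∥ 6c 6e 6a.
Inner hash: even-index sum = 369 mod 256 = 113; odd-index sum = 322 mod 256 = 66 → 71 42.
Outer input = (K'⊕opad) ∥ inner = fd 5c 5c 5c 5c ∥ 71 42.
Outer hash (tag): even-index sum = 503 mod 256 = 247; odd-index sum = 297 mod 256 = 41 → f7 29.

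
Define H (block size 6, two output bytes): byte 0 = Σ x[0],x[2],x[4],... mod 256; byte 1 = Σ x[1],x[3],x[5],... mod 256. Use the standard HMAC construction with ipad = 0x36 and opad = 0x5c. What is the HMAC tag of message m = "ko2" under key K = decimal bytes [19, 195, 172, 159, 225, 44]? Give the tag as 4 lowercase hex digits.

Key decimal bytes [19, 195, 172, 159, 225, 44] = 13 c3 ac 9f e1 2c is exactly B = 6 bytes: K' = 13 c3 ac 9f e1 2c.
K' ⊕ ipad = 25 f5 9a a9 d7 1a.  K' ⊕ opad = 4f 9f f0 c3 bd 70.
Inner input = (K'⊕ipad) ∥ m = 25 f5 9a a9 d7 1a ∥ 6b 6f 32.
Inner hash: even-index sum = 563 mod 256 = 51; odd-index sum = 551 mod 256 = 39 → 33 27.
Outer input = (K'⊕opad) ∥ inner = 4f 9f f0 c3 bd 70 ∥ 33 27.
Outer hash (tag): even-index sum = 559 mod 256 = 47; odd-index sum = 505 mod 256 = 249 → 2f f9.

2ff9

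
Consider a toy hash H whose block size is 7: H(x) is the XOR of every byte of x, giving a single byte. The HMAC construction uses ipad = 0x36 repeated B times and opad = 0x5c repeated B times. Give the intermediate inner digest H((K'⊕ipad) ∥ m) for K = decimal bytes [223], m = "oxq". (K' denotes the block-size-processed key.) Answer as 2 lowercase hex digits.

8f

Key decimal bytes [223] = df is 1 byte ≤ B = 7; zero-pad to 7 bytes: K' = df 00 00 00 00 00 00.
K' ⊕ ipad = e9 36 36 36 36 36 36.
Inner input = e9 36 36 36 36 36 36 ∥ 6f 78 71.
Inner hash: XOR e9⊕36⊕36⊕36⊕36⊕36⊕36⊕6f⊕78⊕71 = 8f.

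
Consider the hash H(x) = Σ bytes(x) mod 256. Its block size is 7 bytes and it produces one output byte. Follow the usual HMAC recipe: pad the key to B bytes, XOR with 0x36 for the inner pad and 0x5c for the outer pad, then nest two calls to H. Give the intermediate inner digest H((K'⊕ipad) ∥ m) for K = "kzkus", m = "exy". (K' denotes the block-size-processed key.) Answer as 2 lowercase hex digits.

Key "kzkus" = 6b 7a 6b 75 73 is 5 bytes ≤ B = 7; zero-pad to 7 bytes: K' = 6b 7a 6b 75 73 00 00.
K' ⊕ ipad = 5d 4c 5d 43 45 36 36.
Inner input = 5d 4c 5d 43 45 36 36 ∥ 65 78 79.
Inner hash: sum = 93+76+93+67+69+54+54+101+120+121 = 848; mod 256 = 80 → 50.

50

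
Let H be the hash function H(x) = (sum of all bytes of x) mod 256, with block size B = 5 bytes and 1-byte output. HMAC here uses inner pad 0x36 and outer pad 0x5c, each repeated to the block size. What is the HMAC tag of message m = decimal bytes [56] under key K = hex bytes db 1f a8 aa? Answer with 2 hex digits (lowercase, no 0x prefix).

Key hex bytes db 1f a8 aa is 4 bytes ≤ B = 5; zero-pad to 5 bytes: K' = db 1f a8 aa 00.
K' ⊕ ipad = ed 29 9e 9c 36.  K' ⊕ opad = 87 43 f4 f6 5c.
Inner input = (K'⊕ipad) ∥ m = ed 29 9e 9c 36 ∥ 38.
Inner hash: sum = 237+41+158+156+54+56 = 702; mod 256 = 190 → be.
Outer input = (K'⊕opad) ∥ inner = 87 43 f4 f6 5c ∥ be.
Outer hash (tag): sum = 135+67+244+246+92+190 = 974; mod 256 = 206 → ce.

ce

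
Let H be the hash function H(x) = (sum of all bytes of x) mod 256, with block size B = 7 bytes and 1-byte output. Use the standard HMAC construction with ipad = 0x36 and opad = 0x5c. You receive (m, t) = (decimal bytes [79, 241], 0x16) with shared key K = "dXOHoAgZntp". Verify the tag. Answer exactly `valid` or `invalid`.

valid

Key "dXOHoAgZntp" = 64 58 4f 48 6f 41 67 5a 6e 74 70 is 11 bytes > B = 7, so hash it first: H(key) = 16, then zero-pad to 7 bytes: K' = 16 00 00 00 00 00 00.
K' ⊕ ipad = 20 36 36 36 36 36 36; K' ⊕ opad = 4a 5c 5c 5c 5c 5c 5c.
Inner hash: sum = 32+54+54+54+54+54+54+79+241 = 676; mod 256 = 164 → a4.
Outer hash (recomputed tag): sum = 74+92+92+92+92+92+92+164 = 790; mod 256 = 22 → 16.
Recomputed tag = 16; claimed = 16 → match.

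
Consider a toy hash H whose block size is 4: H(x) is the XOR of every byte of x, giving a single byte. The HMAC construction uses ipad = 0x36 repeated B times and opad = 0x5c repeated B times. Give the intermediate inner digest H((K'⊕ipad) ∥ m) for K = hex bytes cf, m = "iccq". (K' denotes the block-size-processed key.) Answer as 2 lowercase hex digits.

d7

Key hex bytes cf is 1 byte ≤ B = 4; zero-pad to 4 bytes: K' = cf 00 00 00.
K' ⊕ ipad = f9 36 36 36.
Inner input = f9 36 36 36 ∥ 69 63 63 71.
Inner hash: XOR f9⊕36⊕36⊕36⊕69⊕63⊕63⊕71 = d7.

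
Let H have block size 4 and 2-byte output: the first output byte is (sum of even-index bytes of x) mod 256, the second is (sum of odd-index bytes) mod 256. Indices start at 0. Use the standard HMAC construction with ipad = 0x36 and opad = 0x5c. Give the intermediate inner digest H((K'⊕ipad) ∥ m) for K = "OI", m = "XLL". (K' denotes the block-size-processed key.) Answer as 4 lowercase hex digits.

5301

Key "OI" = 4f 49 is 2 bytes ≤ B = 4; zero-pad to 4 bytes: K' = 4f 49 00 00.
K' ⊕ ipad = 79 7f 36 36.
Inner input = 79 7f 36 36 ∥ 58 4c 4c.
Inner hash: even-index sum = 339 mod 256 = 83; odd-index sum = 257 mod 256 = 1 → 53 01.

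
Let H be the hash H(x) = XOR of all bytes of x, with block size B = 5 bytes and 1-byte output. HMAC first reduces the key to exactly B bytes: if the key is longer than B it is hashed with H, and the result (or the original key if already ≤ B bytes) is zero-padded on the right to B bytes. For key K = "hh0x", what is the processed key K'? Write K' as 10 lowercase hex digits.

6868307800

Key "hh0x" = 68 68 30 78 is 4 bytes ≤ B = 5; zero-pad to 5 bytes: K' = 68 68 30 78 00.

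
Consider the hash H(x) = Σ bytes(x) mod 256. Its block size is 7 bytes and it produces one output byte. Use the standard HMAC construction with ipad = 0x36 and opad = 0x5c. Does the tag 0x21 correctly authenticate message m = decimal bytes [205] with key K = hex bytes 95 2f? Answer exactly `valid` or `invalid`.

Key hex bytes 95 2f is 2 bytes ≤ B = 7; zero-pad to 7 bytes: K' = 95 2f 00 00 00 00 00.
K' ⊕ ipad = a3 19 36 36 36 36 36; K' ⊕ opad = c9 73 5c 5c 5c 5c 5c.
Inner hash: sum = 163+25+54+54+54+54+54+205 = 663; mod 256 = 151 → 97.
Outer hash (recomputed tag): sum = 201+115+92+92+92+92+92+151 = 927; mod 256 = 159 → 9f.
Recomputed tag = 9f; claimed = 21 → mismatch.

invalid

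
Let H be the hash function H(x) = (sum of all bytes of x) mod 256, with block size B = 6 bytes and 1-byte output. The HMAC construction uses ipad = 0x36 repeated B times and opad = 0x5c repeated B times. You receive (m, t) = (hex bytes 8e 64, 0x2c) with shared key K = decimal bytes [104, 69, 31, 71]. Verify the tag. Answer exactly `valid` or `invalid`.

valid

Key decimal bytes [104, 69, 31, 71] = 68 45 1f 47 is 4 bytes ≤ B = 6; zero-pad to 6 bytes: K' = 68 45 1f 47 00 00.
K' ⊕ ipad = 5e 73 29 71 36 36; K' ⊕ opad = 34 19 43 1b 5c 5c.
Inner hash: sum = 94+115+41+113+54+54+142+100 = 713; mod 256 = 201 → c9.
Outer hash (recomputed tag): sum = 52+25+67+27+92+92+201 = 556; mod 256 = 44 → 2c.
Recomputed tag = 2c; claimed = 2c → match.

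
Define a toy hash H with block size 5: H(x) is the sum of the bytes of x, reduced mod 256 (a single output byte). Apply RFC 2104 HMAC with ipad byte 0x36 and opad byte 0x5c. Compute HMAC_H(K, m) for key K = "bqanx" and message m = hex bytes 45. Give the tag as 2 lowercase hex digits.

db

Key "bqanx" = 62 71 61 6e 78 is exactly B = 5 bytes: K' = 62 71 61 6e 78.
K' ⊕ ipad = 54 47 57 58 4e.  K' ⊕ opad = 3e 2d 3d 32 24.
Inner input = (K'⊕ipad) ∥ m = 54 47 57 58 4e ∥ 45.
Inner hash: sum = 84+71+87+88+78+69 = 477; mod 256 = 221 → dd.
Outer input = (K'⊕opad) ∥ inner = 3e 2d 3d 32 24 ∥ dd.
Outer hash (tag): sum = 62+45+61+50+36+221 = 475; mod 256 = 219 → db.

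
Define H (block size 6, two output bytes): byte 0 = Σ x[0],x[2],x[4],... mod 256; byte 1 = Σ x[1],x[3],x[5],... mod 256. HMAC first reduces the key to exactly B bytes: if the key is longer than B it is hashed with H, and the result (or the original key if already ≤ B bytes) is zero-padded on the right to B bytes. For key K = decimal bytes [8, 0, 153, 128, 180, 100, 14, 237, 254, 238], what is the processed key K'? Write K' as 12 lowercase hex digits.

|K| = 10 > B = 6, so first hash the key.
H(K): even-index sum = 609 mod 256 = 97; odd-index sum = 703 mod 256 = 191 → 61 bf.
Zero-pad H(K) = 61 bf to 6 bytes: K' = 61 bf 00 00 00 00.

61bf00000000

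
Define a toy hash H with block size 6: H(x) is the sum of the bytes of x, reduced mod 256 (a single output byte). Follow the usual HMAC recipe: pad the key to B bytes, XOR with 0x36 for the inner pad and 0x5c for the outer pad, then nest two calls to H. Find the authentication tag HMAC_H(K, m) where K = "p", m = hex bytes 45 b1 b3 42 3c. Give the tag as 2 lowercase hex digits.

Key "p" = 70 is 1 byte ≤ B = 6; zero-pad to 6 bytes: K' = 70 00 00 00 00 00.
K' ⊕ ipad = 46 36 36 36 36 36.  K' ⊕ opad = 2c 5c 5c 5c 5c 5c.
Inner input = (K'⊕ipad) ∥ m = 46 36 36 36 36 36 ∥ 45 b1 b3 42 3c.
Inner hash: sum = 70+54+54+54+54+54+69+177+179+66+60 = 891; mod 256 = 123 → 7b.
Outer input = (K'⊕opad) ∥ inner = 2c 5c 5c 5c 5c 5c ∥ 7b.
Outer hash (tag): sum = 44+92+92+92+92+92+123 = 627; mod 256 = 115 → 73.

73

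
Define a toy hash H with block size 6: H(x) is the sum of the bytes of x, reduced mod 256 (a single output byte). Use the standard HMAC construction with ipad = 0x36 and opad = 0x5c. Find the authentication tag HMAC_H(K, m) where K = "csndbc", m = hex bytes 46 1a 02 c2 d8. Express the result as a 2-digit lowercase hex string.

3e

Key "csndbc" = 63 73 6e 64 62 63 is exactly B = 6 bytes: K' = 63 73 6e 64 62 63.
K' ⊕ ipad = 55 45 58 52 54 55.  K' ⊕ opad = 3f 2f 32 38 3e 3f.
Inner input = (K'⊕ipad) ∥ m = 55 45 58 52 54 55 ∥ 46 1a 02 c2 d8.
Inner hash: sum = 85+69+88+82+84+85+70+26+2+194+216 = 1001; mod 256 = 233 → e9.
Outer input = (K'⊕opad) ∥ inner = 3f 2f 32 38 3e 3f ∥ e9.
Outer hash (tag): sum = 63+47+50+56+62+63+233 = 574; mod 256 = 62 → 3e.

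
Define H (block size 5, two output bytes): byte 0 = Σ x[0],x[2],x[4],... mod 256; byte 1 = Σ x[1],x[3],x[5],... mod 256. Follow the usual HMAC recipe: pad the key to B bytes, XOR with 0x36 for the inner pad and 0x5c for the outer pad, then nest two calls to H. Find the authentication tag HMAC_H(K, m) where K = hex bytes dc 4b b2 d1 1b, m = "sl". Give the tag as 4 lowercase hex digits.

Key hex bytes dc 4b b2 d1 1b is exactly B = 5 bytes: K' = dc 4b b2 d1 1b.
K' ⊕ ipad = ea 7d 84 e7 2d.  K' ⊕ opad = 80 17 ee 8d 47.
Inner input = (K'⊕ipad) ∥ m = ea 7d 84 e7 2d ∥ 73 6c.
Inner hash: even-index sum = 519 mod 256 = 7; odd-index sum = 471 mod 256 = 215 → 07 d7.
Outer input = (K'⊕opad) ∥ inner = 80 17 ee 8d 47 ∥ 07 d7.
Outer hash (tag): even-index sum = 652 mod 256 = 140; odd-index sum = 171 mod 256 = 171 → 8c ab.

8cab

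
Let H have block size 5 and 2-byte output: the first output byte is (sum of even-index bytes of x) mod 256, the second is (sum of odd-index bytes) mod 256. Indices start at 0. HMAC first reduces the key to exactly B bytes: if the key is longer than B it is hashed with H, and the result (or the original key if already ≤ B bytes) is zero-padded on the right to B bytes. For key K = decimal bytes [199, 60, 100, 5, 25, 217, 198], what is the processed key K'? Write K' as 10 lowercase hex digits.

0a1a000000

|K| = 7 > B = 5, so first hash the key.
H(K): even-index sum = 522 mod 256 = 10; odd-index sum = 282 mod 256 = 26 → 0a 1a.
Zero-pad H(K) = 0a 1a to 5 bytes: K' = 0a 1a 00 00 00.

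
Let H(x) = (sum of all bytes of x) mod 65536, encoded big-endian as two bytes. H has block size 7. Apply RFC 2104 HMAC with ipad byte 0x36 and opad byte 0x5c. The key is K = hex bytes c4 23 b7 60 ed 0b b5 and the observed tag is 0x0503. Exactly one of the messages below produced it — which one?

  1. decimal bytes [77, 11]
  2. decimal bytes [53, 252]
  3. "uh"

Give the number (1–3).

1

Key hex bytes c4 23 b7 60 ed 0b b5 is exactly B = 7 bytes: K' = c4 23 b7 60 ed 0b b5.
K' ⊕ ipad = f2 15 81 56 db 3d 83; K' ⊕ opad = 98 7f eb 3c b1 57 e9.
m1: inner = H(f2 15 81 56 db 3d 83 4d 0b) = 03 d1; tag = H(98 7f eb 3c b1 57 e9 03 d1) = 0503 ← matches
m2: inner = H(f2 15 81 56 db 3d 83 35 fc) = 04 aa; tag = H(98 7f eb 3c b1 57 e9 04 aa) = 04dd
m3: inner = H(f2 15 81 56 db 3d 83 75 68) = 04 56; tag = H(98 7f eb 3c b1 57 e9 04 56) = 0489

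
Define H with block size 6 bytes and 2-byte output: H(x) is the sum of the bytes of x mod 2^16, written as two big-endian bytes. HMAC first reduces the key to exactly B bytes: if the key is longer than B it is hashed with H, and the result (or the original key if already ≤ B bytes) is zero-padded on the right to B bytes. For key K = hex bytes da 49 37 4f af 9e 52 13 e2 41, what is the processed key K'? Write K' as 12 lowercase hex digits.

047e00000000

|K| = 10 > B = 6, so first hash the key.
H(K): sum = 218+73+55+79+175+158+82+19+226+65 = 1150 → 04 7e.
Zero-pad H(K) = 04 7e to 6 bytes: K' = 04 7e 00 00 00 00.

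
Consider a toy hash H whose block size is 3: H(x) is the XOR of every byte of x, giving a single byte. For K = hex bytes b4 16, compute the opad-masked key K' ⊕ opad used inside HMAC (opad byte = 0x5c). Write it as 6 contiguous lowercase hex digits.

Key hex bytes b4 16 is 2 bytes ≤ B = 3; zero-pad to 3 bytes: K' = b4 16 00.
XOR each byte with 0x5c: b4⊕5c=e8, 16⊕5c=4a, 00⊕5c=5c.

e84a5c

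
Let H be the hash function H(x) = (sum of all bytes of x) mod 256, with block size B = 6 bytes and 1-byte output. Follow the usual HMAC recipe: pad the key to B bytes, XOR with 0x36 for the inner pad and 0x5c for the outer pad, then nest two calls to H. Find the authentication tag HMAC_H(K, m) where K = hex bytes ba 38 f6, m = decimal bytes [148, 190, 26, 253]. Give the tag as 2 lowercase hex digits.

6d

Key hex bytes ba 38 f6 is 3 bytes ≤ B = 6; zero-pad to 6 bytes: K' = ba 38 f6 00 00 00.
K' ⊕ ipad = 8c 0e c0 36 36 36.  K' ⊕ opad = e6 64 aa 5c 5c 5c.
Inner input = (K'⊕ipad) ∥ m = 8c 0e c0 36 36 36 ∥ 94 be 1a fd.
Inner hash: sum = 140+14+192+54+54+54+148+190+26+253 = 1125; mod 256 = 101 → 65.
Outer input = (K'⊕opad) ∥ inner = e6 64 aa 5c 5c 5c ∥ 65.
Outer hash (tag): sum = 230+100+170+92+92+92+101 = 877; mod 256 = 109 → 6d.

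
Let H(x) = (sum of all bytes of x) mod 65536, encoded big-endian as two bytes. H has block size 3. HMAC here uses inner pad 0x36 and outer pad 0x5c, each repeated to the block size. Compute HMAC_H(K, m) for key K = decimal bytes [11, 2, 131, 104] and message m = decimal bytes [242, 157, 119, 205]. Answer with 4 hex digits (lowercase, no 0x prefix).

016d

Key decimal bytes [11, 2, 131, 104] = 0b 02 83 68 is 4 bytes > B = 3, so hash it first: H(key) = 00 f8, then zero-pad to 3 bytes: K' = 00 f8 00.
K' ⊕ ipad = 36 ce 36.  K' ⊕ opad = 5c a4 5c.
Inner input = (K'⊕ipad) ∥ m = 36 ce 36 ∥ f2 9d 77 cd.
Inner hash: sum = 54+206+54+242+157+119+205 = 1037 → 04 0d.
Outer input = (K'⊕opad) ∥ inner = 5c a4 5c ∥ 04 0d.
Outer hash (tag): sum = 92+164+92+4+13 = 365 → 01 6d.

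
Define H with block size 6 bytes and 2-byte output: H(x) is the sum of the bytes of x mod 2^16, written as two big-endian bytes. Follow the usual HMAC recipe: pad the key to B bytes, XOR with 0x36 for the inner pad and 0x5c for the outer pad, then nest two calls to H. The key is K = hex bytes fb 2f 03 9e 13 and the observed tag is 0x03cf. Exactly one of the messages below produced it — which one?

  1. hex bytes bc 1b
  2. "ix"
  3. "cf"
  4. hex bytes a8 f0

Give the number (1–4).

Key hex bytes fb 2f 03 9e 13 is 5 bytes ≤ B = 6; zero-pad to 6 bytes: K' = fb 2f 03 9e 13 00.
K' ⊕ ipad = cd 19 35 a8 25 36; K' ⊕ opad = a7 73 5f c2 4f 5c.
m1: inner = H(cd 19 35 a8 25 36 bc 1b) = 02 f5; tag = H(a7 73 5f c2 4f 5c 02 f5) = 03dd
m2: inner = H(cd 19 35 a8 25 36 69 78) = 02 ff; tag = H(a7 73 5f c2 4f 5c 02 ff) = 03e7
m3: inner = H(cd 19 35 a8 25 36 63 66) = 02 e7; tag = H(a7 73 5f c2 4f 5c 02 e7) = 03cf ← matches
m4: inner = H(cd 19 35 a8 25 36 a8 f0) = 03 b6; tag = H(a7 73 5f c2 4f 5c 03 b6) = 039f

3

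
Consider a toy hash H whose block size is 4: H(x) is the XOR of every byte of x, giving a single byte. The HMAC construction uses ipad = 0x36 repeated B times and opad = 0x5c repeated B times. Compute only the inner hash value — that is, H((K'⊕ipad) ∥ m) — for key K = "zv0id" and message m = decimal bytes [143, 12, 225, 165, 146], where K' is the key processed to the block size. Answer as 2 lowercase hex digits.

64

Key "zv0id" = 7a 76 30 69 64 is 5 bytes > B = 4, so hash it first: H(key) = 31, then zero-pad to 4 bytes: K' = 31 00 00 00.
K' ⊕ ipad = 07 36 36 36.
Inner input = 07 36 36 36 ∥ 8f 0c e1 a5 92.
Inner hash: XOR 07⊕36⊕36⊕36⊕8f⊕0c⊕e1⊕a5⊕92 = 64.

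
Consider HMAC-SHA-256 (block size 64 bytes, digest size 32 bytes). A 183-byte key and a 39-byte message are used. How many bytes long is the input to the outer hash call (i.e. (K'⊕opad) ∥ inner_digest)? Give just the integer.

Key is 183 > 64 bytes, so it is hashed to 32 bytes then zero-padded to 64: |K'| = 64.
Outer input = (K'⊕opad) ∥ H(inner) → 64 + 32 = 96 bytes.

96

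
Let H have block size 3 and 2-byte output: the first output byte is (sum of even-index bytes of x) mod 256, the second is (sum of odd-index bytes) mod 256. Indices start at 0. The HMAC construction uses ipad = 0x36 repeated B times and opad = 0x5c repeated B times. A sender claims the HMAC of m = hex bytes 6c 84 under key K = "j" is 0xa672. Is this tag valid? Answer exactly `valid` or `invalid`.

Key "j" = 6a is 1 byte ≤ B = 3; zero-pad to 3 bytes: K' = 6a 00 00.
K' ⊕ ipad = 5c 36 36; K' ⊕ opad = 36 5c 5c.
Inner hash: even-index sum = 278 mod 256 = 22; odd-index sum = 162 mod 256 = 162 → 16 a2.
Outer hash (recomputed tag): even-index sum = 308 mod 256 = 52; odd-index sum = 114 mod 256 = 114 → 34 72.
Recomputed tag = 3472; claimed = a672 → mismatch.

invalid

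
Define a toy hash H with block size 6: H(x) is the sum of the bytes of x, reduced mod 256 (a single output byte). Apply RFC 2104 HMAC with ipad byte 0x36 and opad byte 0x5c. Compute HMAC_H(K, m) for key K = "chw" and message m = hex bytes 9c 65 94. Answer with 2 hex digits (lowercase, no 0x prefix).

dd

Key "chw" = 63 68 77 is 3 bytes ≤ B = 6; zero-pad to 6 bytes: K' = 63 68 77 00 00 00.
K' ⊕ ipad = 55 5e 41 36 36 36.  K' ⊕ opad = 3f 34 2b 5c 5c 5c.
Inner input = (K'⊕ipad) ∥ m = 55 5e 41 36 36 36 ∥ 9c 65 94.
Inner hash: sum = 85+94+65+54+54+54+156+101+148 = 811; mod 256 = 43 → 2b.
Outer input = (K'⊕opad) ∥ inner = 3f 34 2b 5c 5c 5c ∥ 2b.
Outer hash (tag): sum = 63+52+43+92+92+92+43 = 477; mod 256 = 221 → dd.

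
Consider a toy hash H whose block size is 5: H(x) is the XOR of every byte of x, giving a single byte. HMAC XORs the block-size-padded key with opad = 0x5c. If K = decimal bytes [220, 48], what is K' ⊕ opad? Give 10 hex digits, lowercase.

Key decimal bytes [220, 48] = dc 30 is 2 bytes ≤ B = 5; zero-pad to 5 bytes: K' = dc 30 00 00 00.
XOR each byte with 0x5c: dc⊕5c=80, 30⊕5c=6c, 00⊕5c=5c, 00⊕5c=5c, 00⊕5c=5c.

806c5c5c5c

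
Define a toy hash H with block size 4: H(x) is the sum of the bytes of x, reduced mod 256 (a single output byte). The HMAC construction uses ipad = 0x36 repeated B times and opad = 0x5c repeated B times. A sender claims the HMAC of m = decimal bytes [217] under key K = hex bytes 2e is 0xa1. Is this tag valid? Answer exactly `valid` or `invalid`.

invalid

Key hex bytes 2e is 1 byte ≤ B = 4; zero-pad to 4 bytes: K' = 2e 00 00 00.
K' ⊕ ipad = 18 36 36 36; K' ⊕ opad = 72 5c 5c 5c.
Inner hash: sum = 24+54+54+54+217 = 403; mod 256 = 147 → 93.
Outer hash (recomputed tag): sum = 114+92+92+92+147 = 537; mod 256 = 25 → 19.
Recomputed tag = 19; claimed = a1 → mismatch.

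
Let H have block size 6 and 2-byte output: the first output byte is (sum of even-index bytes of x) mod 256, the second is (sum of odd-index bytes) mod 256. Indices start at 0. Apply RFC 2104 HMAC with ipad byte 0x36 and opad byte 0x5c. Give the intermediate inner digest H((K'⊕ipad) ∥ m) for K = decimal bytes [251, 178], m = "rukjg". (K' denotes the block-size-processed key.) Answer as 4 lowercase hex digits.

Key decimal bytes [251, 178] = fb b2 is 2 bytes ≤ B = 6; zero-pad to 6 bytes: K' = fb b2 00 00 00 00.
K' ⊕ ipad = cd 84 36 36 36 36.
Inner input = cd 84 36 36 36 36 ∥ 72 75 6b 6a 67.
Inner hash: even-index sum = 637 mod 256 = 125; odd-index sum = 463 mod 256 = 207 → 7d cf.

7dcf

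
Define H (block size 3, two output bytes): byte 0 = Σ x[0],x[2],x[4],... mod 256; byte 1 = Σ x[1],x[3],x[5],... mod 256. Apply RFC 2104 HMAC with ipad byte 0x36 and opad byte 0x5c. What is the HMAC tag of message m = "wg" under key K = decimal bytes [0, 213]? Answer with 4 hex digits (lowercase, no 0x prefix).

125c

Key decimal bytes [0, 213] = 00 d5 is 2 bytes ≤ B = 3; zero-pad to 3 bytes: K' = 00 d5 00.
K' ⊕ ipad = 36 e3 36.  K' ⊕ opad = 5c 89 5c.
Inner input = (K'⊕ipad) ∥ m = 36 e3 36 ∥ 77 67.
Inner hash: even-index sum = 211 mod 256 = 211; odd-index sum = 346 mod 256 = 90 → d3 5a.
Outer input = (K'⊕opad) ∥ inner = 5c 89 5c ∥ d3 5a.
Outer hash (tag): even-index sum = 274 mod 256 = 18; odd-index sum = 348 mod 256 = 92 → 12 5c.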